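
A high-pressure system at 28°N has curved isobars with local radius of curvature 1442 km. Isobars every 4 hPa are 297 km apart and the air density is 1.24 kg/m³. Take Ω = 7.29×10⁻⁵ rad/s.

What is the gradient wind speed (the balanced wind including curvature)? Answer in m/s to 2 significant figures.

20 m/s

Coriolis parameter at 28°N:
f = 2Ω sin φ = 2 × 7.29×10⁻⁵ × sin 28° = 6.84×10⁻⁵ s⁻¹
Pressure gradient: |∂P/∂n| = 400 Pa / 297000 m = 1.35×10⁻³ Pa/m
Geostrophic speed: V_g = |∂P/∂n|/(fρ) = 1.35×10⁻³/(6.84×10⁻⁵ × 1.24) = 15.9 m/s
Around a high, pressure-gradient force acts outward with centrifugal, so Coriolis balances both:
fV = (1/ρ)|∂P/∂n| + V²/R  →  V² − fR·V + fR·V_g = 0
With fR = 6.84×10⁻⁵ × 1442×10³ m = 98.7 m/s:
V = [fR − √((fR)² − 4 fR V_g)]/2 = [98.7 − √(98.7² − 4×98.7×15.9)]/2 = 19.9 m/s
Supergeostrophic (V > V_g = 15.9 m/s), as expected around a high.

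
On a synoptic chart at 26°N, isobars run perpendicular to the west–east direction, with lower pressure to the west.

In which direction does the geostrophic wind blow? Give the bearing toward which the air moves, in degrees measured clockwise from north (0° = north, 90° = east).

000°

The pressure-gradient force points toward the west (bearing 270°).
Geostrophic balance: in the Northern Hemisphere the Coriolis force deflects motion to the right, so the geostrophic wind blows 90° to the right of the pressure-gradient force (low pressure on the left).
Rotating 270° by 90° clockwise gives 000° — the wind blows toward the north.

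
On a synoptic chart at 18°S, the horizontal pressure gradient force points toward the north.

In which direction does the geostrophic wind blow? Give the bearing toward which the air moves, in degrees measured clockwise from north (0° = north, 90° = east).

The pressure-gradient force points toward the north (bearing 000°).
Geostrophic balance: in the Southern Hemisphere the Coriolis force deflects motion to the left, so the geostrophic wind blows 90° to the left of the pressure-gradient force (low pressure on the right).
Rotating 000° by 90° counterclockwise gives 270° — the wind blows toward the west.

270°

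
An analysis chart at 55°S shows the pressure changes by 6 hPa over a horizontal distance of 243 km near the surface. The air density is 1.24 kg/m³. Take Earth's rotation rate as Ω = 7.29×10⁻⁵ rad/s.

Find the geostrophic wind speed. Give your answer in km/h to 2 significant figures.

Coriolis parameter at 55°S:
f = 2Ω sin φ = 2 × 7.29×10⁻⁵ × sin 55° = 1.19×10⁻⁴ s⁻¹
Pressure gradient: |∂P/∂n| = 600 Pa / 243000 m = 2.47×10⁻³ Pa/m
Geostrophic balance (pressure-gradient force = Coriolis force):
V_g = (1/(fρ)) |∂P/∂n| = 2.47×10⁻³ / (1.19×10⁻⁴ × 1.24) = 16.7 m/s
Converting: 16.7 m/s × 3.6 = 60 km/h

60 km/h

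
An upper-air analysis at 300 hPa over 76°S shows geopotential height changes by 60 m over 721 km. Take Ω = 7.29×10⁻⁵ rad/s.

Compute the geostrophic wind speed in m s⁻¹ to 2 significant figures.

5.8 m s⁻¹

Coriolis parameter at 76°S:
f = 2Ω sin φ = 2 × 7.29×10⁻⁵ × sin 76° = 1.41×10⁻⁴ s⁻¹
Height gradient: |∂Z/∂n| = 60 m / 721000 m = 8.32×10⁻⁵
On a pressure surface, geostrophic balance gives V_g = (g/f)|∂Z/∂n|:
V_g = 9.81 × 8.32×10⁻⁵ / 1.41×10⁻⁴ = 5.77 m/s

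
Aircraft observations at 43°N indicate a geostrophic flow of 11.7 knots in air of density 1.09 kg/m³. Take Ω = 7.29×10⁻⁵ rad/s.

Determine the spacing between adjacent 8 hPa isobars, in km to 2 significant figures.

Coriolis parameter at 43°N:
f = 2Ω sin φ = 2 × 7.29×10⁻⁵ × sin 43° = 9.94×10⁻⁵ s⁻¹
Wind speed in SI: 11.7 knots = 6.02 m/s
Geostrophic balance rearranged: |∂P/∂n| = f ρ V_g
|∂P/∂n| = 9.94×10⁻⁵ × 1.09 × 6.02 = 6.52×10⁻⁴ Pa/m
Isobar spacing: Δn = ΔP/|∂P/∂n| = 800 Pa / 6.52×10⁻⁴ Pa/m = 1226305 m ≈ 1200 km

1200 km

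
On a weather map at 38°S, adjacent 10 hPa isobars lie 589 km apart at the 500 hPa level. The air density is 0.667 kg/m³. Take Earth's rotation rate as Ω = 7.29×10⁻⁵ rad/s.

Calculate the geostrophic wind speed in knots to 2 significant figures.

Coriolis parameter at 38°S:
f = 2Ω sin φ = 2 × 7.29×10⁻⁵ × sin 38° = 8.98×10⁻⁵ s⁻¹
Pressure gradient: |∂P/∂n| = 1000 Pa / 589000 m = 1.70×10⁻³ Pa/m
Geostrophic balance (pressure-gradient force = Coriolis force):
V_g = (1/(fρ)) |∂P/∂n| = 1.70×10⁻³ / (8.98×10⁻⁵ × 0.667) = 28.4 m/s
Converting: 28.4 m/s × 1.944 = 55 knots

55 knots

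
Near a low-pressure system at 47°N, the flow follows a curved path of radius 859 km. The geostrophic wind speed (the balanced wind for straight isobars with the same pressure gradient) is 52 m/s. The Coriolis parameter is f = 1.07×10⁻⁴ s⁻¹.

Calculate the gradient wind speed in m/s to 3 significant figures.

37.1 m/s

Around a low, centrifugal force acts outward with Coriolis, so pressure-gradient force balances both:
(1/ρ)|∂P/∂n| = fV + V²/R  →  V² + fR·V − fR·V_g = 0
With fR = 1.07×10⁻⁴ × 859×10³ m = 91.9 m/s:
V = [−fR + √((fR)² + 4 fR V_g)]/2 = [−91.9 + √(91.9² + 4×91.9×52)]/2 = 37.1 m/s
Subgeostrophic (V < V_g = 52 m/s), as expected around a low.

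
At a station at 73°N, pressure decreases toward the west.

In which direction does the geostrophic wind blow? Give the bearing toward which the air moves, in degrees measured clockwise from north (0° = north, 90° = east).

000°

The pressure-gradient force points toward the west (bearing 270°).
Geostrophic balance: in the Northern Hemisphere the Coriolis force deflects motion to the right, so the geostrophic wind blows 90° to the right of the pressure-gradient force (low pressure on the left).
Rotating 270° by 90° clockwise gives 000° — the wind blows toward the north.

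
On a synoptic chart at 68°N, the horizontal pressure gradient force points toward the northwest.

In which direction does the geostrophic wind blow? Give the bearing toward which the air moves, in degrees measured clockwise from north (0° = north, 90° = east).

The pressure-gradient force points toward the northwest (bearing 315°).
Geostrophic balance: in the Northern Hemisphere the Coriolis force deflects motion to the right, so the geostrophic wind blows 90° to the right of the pressure-gradient force (low pressure on the left).
Rotating 315° by 90° clockwise gives 045° — the wind blows toward the northeast.

045°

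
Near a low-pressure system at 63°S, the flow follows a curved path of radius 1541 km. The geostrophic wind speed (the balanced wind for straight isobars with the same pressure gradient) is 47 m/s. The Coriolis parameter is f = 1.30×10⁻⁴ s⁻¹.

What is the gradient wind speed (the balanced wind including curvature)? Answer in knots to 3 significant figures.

76.4 knots

Around a low, centrifugal force acts outward with Coriolis, so pressure-gradient force balances both:
(1/ρ)|∂P/∂n| = fV + V²/R  →  V² + fR·V − fR·V_g = 0
With fR = 1.30×10⁻⁴ × 1541×10³ m = 200 m/s:
V = [−fR + √((fR)² + 4 fR V_g)]/2 = [−200 + √(200² + 4×200×47)]/2 = 39.3 m/s
Subgeostrophic (V < V_g = 47 m/s), as expected around a low.
Converting: 39.3 m/s × 1.944 = 76.4 knots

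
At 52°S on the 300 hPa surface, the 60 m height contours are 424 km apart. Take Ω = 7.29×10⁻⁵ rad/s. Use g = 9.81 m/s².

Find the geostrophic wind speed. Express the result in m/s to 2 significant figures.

12 m/s

Coriolis parameter at 52°S:
f = 2Ω sin φ = 2 × 7.29×10⁻⁵ × sin 52° = 1.15×10⁻⁴ s⁻¹
Height gradient: |∂Z/∂n| = 60 m / 424000 m = 1.42×10⁻⁴
On a pressure surface, geostrophic balance gives V_g = (g/f)|∂Z/∂n|:
V_g = 9.81 × 1.42×10⁻⁴ / 1.15×10⁻⁴ = 12.1 m/s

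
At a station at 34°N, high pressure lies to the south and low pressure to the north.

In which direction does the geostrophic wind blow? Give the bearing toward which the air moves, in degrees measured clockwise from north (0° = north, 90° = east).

The pressure-gradient force points toward the north (bearing 000°).
Geostrophic balance: in the Northern Hemisphere the Coriolis force deflects motion to the right, so the geostrophic wind blows 90° to the right of the pressure-gradient force (low pressure on the left).
Rotating 000° by 90° clockwise gives 090° — the wind blows toward the east.

090°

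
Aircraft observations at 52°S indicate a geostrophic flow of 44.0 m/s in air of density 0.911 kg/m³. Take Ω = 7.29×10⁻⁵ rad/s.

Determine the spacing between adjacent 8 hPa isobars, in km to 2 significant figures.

170 km

Coriolis parameter at 52°S:
f = 2Ω sin φ = 2 × 7.29×10⁻⁵ × sin 52° = 1.15×10⁻⁴ s⁻¹
Geostrophic balance rearranged: |∂P/∂n| = f ρ V_g
|∂P/∂n| = 1.15×10⁻⁴ × 0.911 × 44.0 = 4.61×10⁻³ Pa/m
Isobar spacing: Δn = ΔP/|∂P/∂n| = 800 Pa / 4.61×10⁻³ Pa/m = 173712 m ≈ 170 km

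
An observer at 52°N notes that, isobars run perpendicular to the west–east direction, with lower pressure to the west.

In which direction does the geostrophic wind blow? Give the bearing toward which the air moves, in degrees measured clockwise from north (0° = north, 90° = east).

000°

The pressure-gradient force points toward the west (bearing 270°).
Geostrophic balance: in the Northern Hemisphere the Coriolis force deflects motion to the right, so the geostrophic wind blows 90° to the right of the pressure-gradient force (low pressure on the left).
Rotating 270° by 90° clockwise gives 000° — the wind blows toward the north.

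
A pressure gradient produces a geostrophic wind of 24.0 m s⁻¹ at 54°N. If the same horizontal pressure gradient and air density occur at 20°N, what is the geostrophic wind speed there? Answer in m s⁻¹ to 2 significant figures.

57 m s⁻¹

With the same pressure gradient and density, V_g ∝ 1/f ∝ 1/sin φ.
V₂ = V₁ · sin φ₁ / sin φ₂ = 24.0 × sin 54° / sin 20°
V₂ = 24.0 × 0.8090/0.3420 = 57 m s⁻¹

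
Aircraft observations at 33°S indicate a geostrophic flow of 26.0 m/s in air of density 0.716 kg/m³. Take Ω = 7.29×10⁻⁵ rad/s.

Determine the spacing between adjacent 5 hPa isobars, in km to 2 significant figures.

Coriolis parameter at 33°S:
f = 2Ω sin φ = 2 × 7.29×10⁻⁵ × sin 33° = 7.94×10⁻⁵ s⁻¹
Geostrophic balance rearranged: |∂P/∂n| = f ρ V_g
|∂P/∂n| = 7.94×10⁻⁵ × 0.716 × 26.0 = 1.48×10⁻³ Pa/m
Isobar spacing: Δn = ΔP/|∂P/∂n| = 500 Pa / 1.48×10⁻³ Pa/m = 338234 m ≈ 340 km

340 km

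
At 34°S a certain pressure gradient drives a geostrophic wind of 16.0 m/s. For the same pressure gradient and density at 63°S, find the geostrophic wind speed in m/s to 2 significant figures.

With the same pressure gradient and density, V_g ∝ 1/f ∝ 1/sin φ.
V₂ = V₁ · sin φ₁ / sin φ₂ = 16.0 × sin 34° / sin 63°
V₂ = 16.0 × 0.5592/0.8910 = 10 m/s

10 m/s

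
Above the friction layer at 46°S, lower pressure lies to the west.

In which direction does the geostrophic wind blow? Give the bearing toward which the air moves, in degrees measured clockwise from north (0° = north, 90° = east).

The pressure-gradient force points toward the west (bearing 270°).
Geostrophic balance: in the Southern Hemisphere the Coriolis force deflects motion to the left, so the geostrophic wind blows 90° to the left of the pressure-gradient force (low pressure on the right).
Rotating 270° by 90° counterclockwise gives 180° — the wind blows toward the south.

180°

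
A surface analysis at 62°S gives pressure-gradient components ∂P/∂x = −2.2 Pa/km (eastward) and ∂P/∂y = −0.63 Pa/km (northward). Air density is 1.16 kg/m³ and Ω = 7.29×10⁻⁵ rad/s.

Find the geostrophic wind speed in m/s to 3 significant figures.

15.3 m/s

Coriolis parameter at 62°S:
f = 2Ω sin φ = 2 × 7.29×10⁻⁵ × sin 62° = 1.29×10⁻⁴ s⁻¹
In the Southern Hemisphere f is negative: f = −1.29×10⁻⁴ s⁻¹.
Component geostrophic relations (x east, y north):
u_g = −(1/(fρ)) ∂P/∂y,  v_g = (1/(fρ)) ∂P/∂x
u_g = −(−0.63×10⁻³)/(−1.29×10⁻⁴ × 1.16) = −4.22 m/s;  v_g = (−2.2×10⁻³)/(−1.29×10⁻⁴ × 1.16) = 14.7 m/s
|V_g| = √(u_g² + v_g²) = 15.3 m/s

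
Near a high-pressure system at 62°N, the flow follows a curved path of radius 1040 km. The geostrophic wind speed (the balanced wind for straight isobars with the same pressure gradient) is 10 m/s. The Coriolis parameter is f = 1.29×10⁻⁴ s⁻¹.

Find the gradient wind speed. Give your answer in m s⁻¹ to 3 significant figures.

Around a high, pressure-gradient force acts outward with centrifugal, so Coriolis balances both:
fV = (1/ρ)|∂P/∂n| + V²/R  →  V² − fR·V + fR·V_g = 0
With fR = 1.29×10⁻⁴ × 1040×10³ m = 134 m/s:
V = [fR − √((fR)² − 4 fR V_g)]/2 = [134 − √(134² − 4×134×10)]/2 = 10.9 m/s
Supergeostrophic (V > V_g = 10 m/s), as expected around a high.

10.9 m s⁻¹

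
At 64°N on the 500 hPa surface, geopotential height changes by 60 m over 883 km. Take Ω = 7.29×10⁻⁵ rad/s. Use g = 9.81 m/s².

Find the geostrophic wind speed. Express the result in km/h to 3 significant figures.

18.3 km/h

Coriolis parameter at 64°N:
f = 2Ω sin φ = 2 × 7.29×10⁻⁵ × sin 64° = 1.31×10⁻⁴ s⁻¹
Height gradient: |∂Z/∂n| = 60 m / 883000 m = 6.80×10⁻⁵
On a pressure surface, geostrophic balance gives V_g = (g/f)|∂Z/∂n|:
V_g = 9.81 × 6.80×10⁻⁵ / 1.31×10⁻⁴ = 5.09 m/s
Converting: 5.09 m/s × 3.6 = 18.3 km/h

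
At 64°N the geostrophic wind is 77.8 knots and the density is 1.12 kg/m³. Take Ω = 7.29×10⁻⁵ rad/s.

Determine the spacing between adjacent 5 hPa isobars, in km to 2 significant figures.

Coriolis parameter at 64°N:
f = 2Ω sin φ = 2 × 7.29×10⁻⁵ × sin 64° = 1.31×10⁻⁴ s⁻¹
Wind speed in SI: 77.8 knots = 40.0 m/s
Geostrophic balance rearranged: |∂P/∂n| = f ρ V_g
|∂P/∂n| = 1.31×10⁻⁴ × 1.12 × 40.0 = 5.87×10⁻³ Pa/m
Isobar spacing: Δn = ΔP/|∂P/∂n| = 500 Pa / 5.87×10⁻³ Pa/m = 85117 m ≈ 85 km

85 km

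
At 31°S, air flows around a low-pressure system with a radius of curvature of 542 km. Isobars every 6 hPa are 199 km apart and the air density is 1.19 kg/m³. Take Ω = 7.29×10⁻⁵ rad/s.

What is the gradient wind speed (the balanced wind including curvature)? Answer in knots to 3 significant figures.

42.6 knots

Coriolis parameter at 31°S:
f = 2Ω sin φ = 2 × 7.29×10⁻⁵ × sin 31° = 7.51×10⁻⁵ s⁻¹
Pressure gradient: |∂P/∂n| = 600 Pa / 199000 m = 3.02×10⁻³ Pa/m
Geostrophic speed: V_g = |∂P/∂n|/(fρ) = 3.02×10⁻³/(7.51×10⁻⁵ × 1.19) = 33.7 m/s
Around a low, centrifugal force acts outward with Coriolis, so pressure-gradient force balances both:
(1/ρ)|∂P/∂n| = fV + V²/R  →  V² + fR·V − fR·V_g = 0
With fR = 7.51×10⁻⁵ × 542×10³ m = 40.7 m/s:
V = [−fR + √((fR)² + 4 fR V_g)]/2 = [−40.7 + √(40.7² + 4×40.7×33.7)]/2 = 21.9 m/s
Subgeostrophic (V < V_g = 33.7 m/s), as expected around a low.
Converting: 21.9 m/s × 1.944 = 42.6 knots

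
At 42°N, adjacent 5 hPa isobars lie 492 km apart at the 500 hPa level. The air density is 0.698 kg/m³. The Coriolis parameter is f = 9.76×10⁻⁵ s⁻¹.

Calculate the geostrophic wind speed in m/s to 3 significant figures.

Pressure gradient: |∂P/∂n| = 500 Pa / 492000 m = 1.02×10⁻³ Pa/m
Geostrophic balance (pressure-gradient force = Coriolis force):
V_g = (1/(fρ)) |∂P/∂n| = 1.02×10⁻³ / (9.76×10⁻⁵ × 0.698) = 14.9 m/s

14.9 m/s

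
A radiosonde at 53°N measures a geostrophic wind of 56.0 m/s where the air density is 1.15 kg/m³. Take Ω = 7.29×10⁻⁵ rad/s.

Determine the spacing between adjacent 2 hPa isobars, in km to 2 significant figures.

27 km

Coriolis parameter at 53°N:
f = 2Ω sin φ = 2 × 7.29×10⁻⁵ × sin 53° = 1.16×10⁻⁴ s⁻¹
Geostrophic balance rearranged: |∂P/∂n| = f ρ V_g
|∂P/∂n| = 1.16×10⁻⁴ × 1.15 × 56.0 = 7.50×10⁻³ Pa/m
Isobar spacing: Δn = ΔP/|∂P/∂n| = 200 Pa / 7.50×10⁻³ Pa/m = 26671 m ≈ 27 km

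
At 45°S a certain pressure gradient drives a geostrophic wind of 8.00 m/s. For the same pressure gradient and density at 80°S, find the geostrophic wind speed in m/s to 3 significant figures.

5.74 m/s

With the same pressure gradient and density, V_g ∝ 1/f ∝ 1/sin φ.
V₂ = V₁ · sin φ₁ / sin φ₂ = 8.00 × sin 45° / sin 80°
V₂ = 8.00 × 0.7071/0.9848 = 5.74 m/s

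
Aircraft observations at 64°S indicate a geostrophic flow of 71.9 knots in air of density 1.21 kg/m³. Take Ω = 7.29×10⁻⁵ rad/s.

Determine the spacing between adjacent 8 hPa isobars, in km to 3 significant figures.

Coriolis parameter at 64°S:
f = 2Ω sin φ = 2 × 7.29×10⁻⁵ × sin 64° = 1.31×10⁻⁴ s⁻¹
Wind speed in SI: 71.9 knots = 37.0 m/s
Geostrophic balance rearranged: |∂P/∂n| = f ρ V_g
|∂P/∂n| = 1.31×10⁻⁴ × 1.21 × 37.0 = 5.87×10⁻³ Pa/m
Isobar spacing: Δn = ΔP/|∂P/∂n| = 800 Pa / 5.87×10⁻³ Pa/m = 136402 m ≈ 136 km

136 km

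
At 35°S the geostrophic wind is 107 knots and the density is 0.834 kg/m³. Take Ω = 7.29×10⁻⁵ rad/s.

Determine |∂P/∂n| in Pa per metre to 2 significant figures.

3.8×10⁻³ Pa/m

Coriolis parameter at 35°S:
f = 2Ω sin φ = 2 × 7.29×10⁻⁵ × sin 35° = 8.36×10⁻⁵ s⁻¹
Wind speed in SI: 107 knots = 55.0 m/s
Geostrophic balance rearranged: |∂P/∂n| = f ρ V_g
|∂P/∂n| = 8.36×10⁻⁵ × 0.834 × 55.0 = 3.84×10⁻³ Pa/m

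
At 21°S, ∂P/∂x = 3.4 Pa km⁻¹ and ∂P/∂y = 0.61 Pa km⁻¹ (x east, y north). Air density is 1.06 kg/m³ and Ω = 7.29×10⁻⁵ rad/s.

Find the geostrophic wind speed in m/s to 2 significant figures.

Coriolis parameter at 21°S:
f = 2Ω sin φ = 2 × 7.29×10⁻⁵ × sin 21° = 5.23×10⁻⁵ s⁻¹
In the Southern Hemisphere f is negative: f = −5.23×10⁻⁵ s⁻¹.
Component geostrophic relations (x east, y north):
u_g = −(1/(fρ)) ∂P/∂y,  v_g = (1/(fρ)) ∂P/∂x
u_g = −(0.61×10⁻³)/(−5.23×10⁻⁵ × 1.06) = 11.0 m/s;  v_g = (3.4×10⁻³)/(−5.23×10⁻⁵ × 1.06) = −61.4 m/s
|V_g| = √(u_g² + v_g²) = 62.4 m/s

62 m/s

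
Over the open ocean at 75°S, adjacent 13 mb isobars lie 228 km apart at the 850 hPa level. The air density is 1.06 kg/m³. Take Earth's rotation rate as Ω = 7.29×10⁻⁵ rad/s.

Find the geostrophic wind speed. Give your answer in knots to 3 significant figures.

Coriolis parameter at 75°S:
f = 2Ω sin φ = 2 × 7.29×10⁻⁵ × sin 75° = 1.41×10⁻⁴ s⁻¹
Pressure gradient: |∂P/∂n| = 1300 Pa / 228000 m = 5.70×10⁻³ Pa/m
Geostrophic balance (pressure-gradient force = Coriolis force):
V_g = (1/(fρ)) |∂P/∂n| = 5.70×10⁻³ / (1.41×10⁻⁴ × 1.06) = 38.2 m/s
Converting: 38.2 m/s × 1.944 = 74.2 knots

74.2 knots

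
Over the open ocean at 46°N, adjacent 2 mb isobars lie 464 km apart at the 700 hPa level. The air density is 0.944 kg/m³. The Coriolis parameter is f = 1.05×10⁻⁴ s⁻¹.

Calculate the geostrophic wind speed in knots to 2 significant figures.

Pressure gradient: |∂P/∂n| = 200 Pa / 464000 m = 4.31×10⁻⁴ Pa/m
Geostrophic balance (pressure-gradient force = Coriolis force):
V_g = (1/(fρ)) |∂P/∂n| = 4.31×10⁻⁴ / (1.05×10⁻⁴ × 0.944) = 4.35 m/s
Converting: 4.35 m/s × 1.944 = 8.5 knots

8.5 knots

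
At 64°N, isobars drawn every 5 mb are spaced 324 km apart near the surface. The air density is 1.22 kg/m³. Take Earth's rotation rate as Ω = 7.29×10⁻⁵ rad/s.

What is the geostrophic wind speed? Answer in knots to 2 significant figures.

19 knots

Coriolis parameter at 64°N:
f = 2Ω sin φ = 2 × 7.29×10⁻⁵ × sin 64° = 1.31×10⁻⁴ s⁻¹
Pressure gradient: |∂P/∂n| = 500 Pa / 324000 m = 1.54×10⁻³ Pa/m
Geostrophic balance (pressure-gradient force = Coriolis force):
V_g = (1/(fρ)) |∂P/∂n| = 1.54×10⁻³ / (1.31×10⁻⁴ × 1.22) = 9.65 m/s
Converting: 9.65 m/s × 1.944 = 19 knots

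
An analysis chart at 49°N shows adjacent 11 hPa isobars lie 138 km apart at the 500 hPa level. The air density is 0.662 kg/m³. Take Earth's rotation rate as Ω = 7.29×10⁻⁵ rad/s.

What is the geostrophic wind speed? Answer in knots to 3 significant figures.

213 knots

Coriolis parameter at 49°N:
f = 2Ω sin φ = 2 × 7.29×10⁻⁵ × sin 49° = 1.10×10⁻⁴ s⁻¹
Pressure gradient: |∂P/∂n| = 1100 Pa / 138000 m = 7.97×10⁻³ Pa/m
Geostrophic balance (pressure-gradient force = Coriolis force):
V_g = (1/(fρ)) |∂P/∂n| = 7.97×10⁻³ / (1.10×10⁻⁴ × 0.662) = 109 m/s
Converting: 109 m/s × 1.944 = 213 knots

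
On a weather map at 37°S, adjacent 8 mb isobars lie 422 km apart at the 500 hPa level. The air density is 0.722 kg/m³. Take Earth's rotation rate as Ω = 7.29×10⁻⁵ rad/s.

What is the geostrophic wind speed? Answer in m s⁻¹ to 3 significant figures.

29.9 m s⁻¹

Coriolis parameter at 37°S:
f = 2Ω sin φ = 2 × 7.29×10⁻⁵ × sin 37° = 8.77×10⁻⁵ s⁻¹
Pressure gradient: |∂P/∂n| = 800 Pa / 422000 m = 1.90×10⁻³ Pa/m
Geostrophic balance (pressure-gradient force = Coriolis force):
V_g = (1/(fρ)) |∂P/∂n| = 1.90×10⁻³ / (8.77×10⁻⁵ × 0.722) = 29.9 m/s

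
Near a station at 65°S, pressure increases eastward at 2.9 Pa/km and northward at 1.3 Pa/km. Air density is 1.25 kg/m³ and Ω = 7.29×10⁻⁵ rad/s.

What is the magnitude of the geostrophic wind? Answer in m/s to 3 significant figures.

19.2 m/s

Coriolis parameter at 65°S:
f = 2Ω sin φ = 2 × 7.29×10⁻⁵ × sin 65° = 1.32×10⁻⁴ s⁻¹
In the Southern Hemisphere f is negative: f = −1.32×10⁻⁴ s⁻¹.
Component geostrophic relations (x east, y north):
u_g = −(1/(fρ)) ∂P/∂y,  v_g = (1/(fρ)) ∂P/∂x
u_g = −(1.3×10⁻³)/(−1.32×10⁻⁴ × 1.25) = 7.87 m/s;  v_g = (2.9×10⁻³)/(−1.32×10⁻⁴ × 1.25) = −17.6 m/s
|V_g| = √(u_g² + v_g²) = 19.2 m/s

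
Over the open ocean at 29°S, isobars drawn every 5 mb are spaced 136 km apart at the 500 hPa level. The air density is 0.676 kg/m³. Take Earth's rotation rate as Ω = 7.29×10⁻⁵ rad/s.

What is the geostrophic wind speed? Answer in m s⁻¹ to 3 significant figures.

Coriolis parameter at 29°S:
f = 2Ω sin φ = 2 × 7.29×10⁻⁵ × sin 29° = 7.07×10⁻⁵ s⁻¹
Pressure gradient: |∂P/∂n| = 500 Pa / 136000 m = 3.68×10⁻³ Pa/m
Geostrophic balance (pressure-gradient force = Coriolis force):
V_g = (1/(fρ)) |∂P/∂n| = 3.68×10⁻³ / (7.07×10⁻⁵ × 0.676) = 76.9 m/s

76.9 m s⁻¹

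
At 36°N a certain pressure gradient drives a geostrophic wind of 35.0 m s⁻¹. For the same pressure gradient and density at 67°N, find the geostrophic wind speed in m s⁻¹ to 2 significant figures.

With the same pressure gradient and density, V_g ∝ 1/f ∝ 1/sin φ.
V₂ = V₁ · sin φ₁ / sin φ₂ = 35.0 × sin 36° / sin 67°
V₂ = 35.0 × 0.5878/0.9205 = 22 m s⁻¹

22 m s⁻¹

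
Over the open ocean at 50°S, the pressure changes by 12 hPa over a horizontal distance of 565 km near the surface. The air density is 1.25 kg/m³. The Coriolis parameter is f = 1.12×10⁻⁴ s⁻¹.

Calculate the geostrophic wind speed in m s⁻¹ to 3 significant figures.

15.2 m s⁻¹

Pressure gradient: |∂P/∂n| = 1200 Pa / 565000 m = 2.12×10⁻³ Pa/m
Geostrophic balance (pressure-gradient force = Coriolis force):
V_g = (1/(fρ)) |∂P/∂n| = 2.12×10⁻³ / (1.12×10⁻⁴ × 1.25) = 15.2 m/s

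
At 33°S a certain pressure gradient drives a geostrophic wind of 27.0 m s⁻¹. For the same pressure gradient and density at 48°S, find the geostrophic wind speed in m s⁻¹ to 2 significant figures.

20 m s⁻¹

With the same pressure gradient and density, V_g ∝ 1/f ∝ 1/sin φ.
V₂ = V₁ · sin φ₁ / sin φ₂ = 27.0 × sin 33° / sin 48°
V₂ = 27.0 × 0.5446/0.7431 = 20 m s⁻¹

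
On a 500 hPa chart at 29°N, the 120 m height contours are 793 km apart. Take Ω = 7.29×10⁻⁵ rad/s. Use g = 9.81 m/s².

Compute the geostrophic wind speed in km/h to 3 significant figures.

Coriolis parameter at 29°N:
f = 2Ω sin φ = 2 × 7.29×10⁻⁵ × sin 29° = 7.07×10⁻⁵ s⁻¹
Height gradient: |∂Z/∂n| = 120 m / 793000 m = 1.51×10⁻⁴
On a pressure surface, geostrophic balance gives V_g = (g/f)|∂Z/∂n|:
V_g = 9.81 × 1.51×10⁻⁴ / 7.07×10⁻⁵ = 21.0 m/s
Converting: 21.0 m/s × 3.6 = 75.6 km/h

75.6 km/h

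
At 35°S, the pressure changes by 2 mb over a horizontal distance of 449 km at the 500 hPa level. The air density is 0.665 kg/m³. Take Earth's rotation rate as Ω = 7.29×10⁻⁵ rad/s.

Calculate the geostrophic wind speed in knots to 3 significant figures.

15.6 knots

Coriolis parameter at 35°S:
f = 2Ω sin φ = 2 × 7.29×10⁻⁵ × sin 35° = 8.36×10⁻⁵ s⁻¹
Pressure gradient: |∂P/∂n| = 200 Pa / 449000 m = 4.45×10⁻⁴ Pa/m
Geostrophic balance (pressure-gradient force = Coriolis force):
V_g = (1/(fρ)) |∂P/∂n| = 4.45×10⁻⁴ / (8.36×10⁻⁵ × 0.665) = 8.01 m/s
Converting: 8.01 m/s × 1.944 = 15.6 knots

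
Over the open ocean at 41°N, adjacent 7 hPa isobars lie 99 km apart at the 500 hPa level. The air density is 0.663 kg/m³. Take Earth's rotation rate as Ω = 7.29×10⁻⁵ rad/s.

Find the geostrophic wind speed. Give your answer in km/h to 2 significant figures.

Coriolis parameter at 41°N:
f = 2Ω sin φ = 2 × 7.29×10⁻⁵ × sin 41° = 9.57×10⁻⁵ s⁻¹
Pressure gradient: |∂P/∂n| = 700 Pa / 99000 m = 7.07×10⁻³ Pa/m
Geostrophic balance (pressure-gradient force = Coriolis force):
V_g = (1/(fρ)) |∂P/∂n| = 7.07×10⁻³ / (9.57×10⁻⁵ × 0.663) = 111 m/s
Converting: 111 m/s × 3.6 = 400 km/h

400 km/h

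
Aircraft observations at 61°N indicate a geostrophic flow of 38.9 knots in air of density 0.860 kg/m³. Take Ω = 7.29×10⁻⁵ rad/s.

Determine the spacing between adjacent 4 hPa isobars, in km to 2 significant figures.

Coriolis parameter at 61°N:
f = 2Ω sin φ = 2 × 7.29×10⁻⁵ × sin 61° = 1.28×10⁻⁴ s⁻¹
Wind speed in SI: 38.9 knots = 20.0 m/s
Geostrophic balance rearranged: |∂P/∂n| = f ρ V_g
|∂P/∂n| = 1.28×10⁻⁴ × 0.860 × 20.0 = 2.19×10⁻³ Pa/m
Isobar spacing: Δn = ΔP/|∂P/∂n| = 400 Pa / 2.19×10⁻³ Pa/m = 182262 m ≈ 180 km

180 km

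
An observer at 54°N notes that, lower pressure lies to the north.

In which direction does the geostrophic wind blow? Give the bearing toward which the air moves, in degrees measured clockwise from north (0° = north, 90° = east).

090°

The pressure-gradient force points toward the north (bearing 000°).
Geostrophic balance: in the Northern Hemisphere the Coriolis force deflects motion to the right, so the geostrophic wind blows 90° to the right of the pressure-gradient force (low pressure on the left).
Rotating 000° by 90° clockwise gives 090° — the wind blows toward the east.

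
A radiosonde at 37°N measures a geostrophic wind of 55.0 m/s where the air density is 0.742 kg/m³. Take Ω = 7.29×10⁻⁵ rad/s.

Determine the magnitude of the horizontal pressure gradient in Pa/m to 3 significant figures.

Coriolis parameter at 37°N:
f = 2Ω sin φ = 2 × 7.29×10⁻⁵ × sin 37° = 8.77×10⁻⁵ s⁻¹
Geostrophic balance rearranged: |∂P/∂n| = f ρ V_g
|∂P/∂n| = 8.77×10⁻⁵ × 0.742 × 55.0 = 3.58×10⁻³ Pa/m

3.58×10⁻³ Pa/m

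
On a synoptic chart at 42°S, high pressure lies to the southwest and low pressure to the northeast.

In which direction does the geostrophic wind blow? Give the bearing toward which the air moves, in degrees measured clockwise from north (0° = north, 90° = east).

The pressure-gradient force points toward the northeast (bearing 045°).
Geostrophic balance: in the Southern Hemisphere the Coriolis force deflects motion to the left, so the geostrophic wind blows 90° to the left of the pressure-gradient force (low pressure on the right).
Rotating 045° by 90° counterclockwise gives 315° — the wind blows toward the northwest.

315°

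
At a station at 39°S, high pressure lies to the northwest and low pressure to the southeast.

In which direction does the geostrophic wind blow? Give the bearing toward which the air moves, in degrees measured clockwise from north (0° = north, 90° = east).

045°

The pressure-gradient force points toward the southeast (bearing 135°).
Geostrophic balance: in the Southern Hemisphere the Coriolis force deflects motion to the left, so the geostrophic wind blows 90° to the left of the pressure-gradient force (low pressure on the right).
Rotating 135° by 90° counterclockwise gives 045° — the wind blows toward the northeast.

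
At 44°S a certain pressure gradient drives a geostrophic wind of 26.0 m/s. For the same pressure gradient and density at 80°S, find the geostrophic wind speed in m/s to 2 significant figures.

18 m/s

With the same pressure gradient and density, V_g ∝ 1/f ∝ 1/sin φ.
V₂ = V₁ · sin φ₁ / sin φ₂ = 26.0 × sin 44° / sin 80°
V₂ = 26.0 × 0.6947/0.9848 = 18 m/s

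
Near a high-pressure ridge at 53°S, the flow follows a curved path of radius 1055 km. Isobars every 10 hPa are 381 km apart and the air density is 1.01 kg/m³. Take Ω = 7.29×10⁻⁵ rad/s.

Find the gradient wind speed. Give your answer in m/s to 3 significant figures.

29.3 m/s

Coriolis parameter at 53°S:
f = 2Ω sin φ = 2 × 7.29×10⁻⁵ × sin 53° = 1.16×10⁻⁴ s⁻¹
Pressure gradient: |∂P/∂n| = 1000 Pa / 381000 m = 2.62×10⁻³ Pa/m
Geostrophic speed: V_g = |∂P/∂n|/(fρ) = 2.62×10⁻³/(1.16×10⁻⁴ × 1.01) = 22.3 m/s
Around a high, pressure-gradient force acts outward with centrifugal, so Coriolis balances both:
fV = (1/ρ)|∂P/∂n| + V²/R  →  V² − fR·V + fR·V_g = 0
With fR = 1.16×10⁻⁴ × 1055×10³ m = 123 m/s:
V = [fR − √((fR)² − 4 fR V_g)]/2 = [123 − √(123² − 4×123×22.3)]/2 = 29.3 m/s
Supergeostrophic (V > V_g = 22.3 m/s), as expected around a high.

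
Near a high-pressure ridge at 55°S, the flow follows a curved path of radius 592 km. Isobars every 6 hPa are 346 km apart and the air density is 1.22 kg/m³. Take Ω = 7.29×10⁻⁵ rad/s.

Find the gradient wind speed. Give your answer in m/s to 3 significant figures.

Coriolis parameter at 55°S:
f = 2Ω sin φ = 2 × 7.29×10⁻⁵ × sin 55° = 1.19×10⁻⁴ s⁻¹
Pressure gradient: |∂P/∂n| = 600 Pa / 346000 m = 1.73×10⁻³ Pa/m
Geostrophic speed: V_g = |∂P/∂n|/(fρ) = 1.73×10⁻³/(1.19×10⁻⁴ × 1.22) = 11.9 m/s
Around a high, pressure-gradient force acts outward with centrifugal, so Coriolis balances both:
fV = (1/ρ)|∂P/∂n| + V²/R  →  V² − fR·V + fR·V_g = 0
With fR = 1.19×10⁻⁴ × 592×10³ m = 70.7 m/s:
V = [fR − √((fR)² − 4 fR V_g)]/2 = [70.7 − √(70.7² − 4×70.7×11.9)]/2 = 15.1 m/s
Supergeostrophic (V > V_g = 11.9 m/s), as expected around a high.

15.1 m/s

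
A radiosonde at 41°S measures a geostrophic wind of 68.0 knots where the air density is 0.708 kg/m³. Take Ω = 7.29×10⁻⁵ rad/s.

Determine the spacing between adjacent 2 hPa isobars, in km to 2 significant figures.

84 km

Coriolis parameter at 41°S:
f = 2Ω sin φ = 2 × 7.29×10⁻⁵ × sin 41° = 9.57×10⁻⁵ s⁻¹
Wind speed in SI: 68.0 knots = 35.0 m/s
Geostrophic balance rearranged: |∂P/∂n| = f ρ V_g
|∂P/∂n| = 9.57×10⁻⁵ × 0.708 × 35.0 = 2.37×10⁻³ Pa/m
Isobar spacing: Δn = ΔP/|∂P/∂n| = 200 Pa / 2.37×10⁻³ Pa/m = 84421 m ≈ 84 km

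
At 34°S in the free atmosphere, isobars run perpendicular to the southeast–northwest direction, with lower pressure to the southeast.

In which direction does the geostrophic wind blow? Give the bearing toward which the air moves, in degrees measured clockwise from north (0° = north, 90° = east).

The pressure-gradient force points toward the southeast (bearing 135°).
Geostrophic balance: in the Southern Hemisphere the Coriolis force deflects motion to the left, so the geostrophic wind blows 90° to the left of the pressure-gradient force (low pressure on the right).
Rotating 135° by 90° counterclockwise gives 045° — the wind blows toward the northeast.

045°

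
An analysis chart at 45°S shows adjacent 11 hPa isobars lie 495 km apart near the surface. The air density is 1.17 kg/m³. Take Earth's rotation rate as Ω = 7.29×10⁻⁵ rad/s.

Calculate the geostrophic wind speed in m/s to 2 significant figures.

18 m/s

Coriolis parameter at 45°S:
f = 2Ω sin φ = 2 × 7.29×10⁻⁵ × sin 45° = 1.03×10⁻⁴ s⁻¹
Pressure gradient: |∂P/∂n| = 1100 Pa / 495000 m = 2.22×10⁻³ Pa/m
Geostrophic balance (pressure-gradient force = Coriolis force):
V_g = (1/(fρ)) |∂P/∂n| = 2.22×10⁻³ / (1.03×10⁻⁴ × 1.17) = 18.4 m/s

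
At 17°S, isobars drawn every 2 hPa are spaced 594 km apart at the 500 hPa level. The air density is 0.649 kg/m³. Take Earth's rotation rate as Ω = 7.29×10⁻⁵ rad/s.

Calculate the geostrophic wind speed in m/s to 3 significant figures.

12.2 m/s

Coriolis parameter at 17°S:
f = 2Ω sin φ = 2 × 7.29×10⁻⁵ × sin 17° = 4.26×10⁻⁵ s⁻¹
Pressure gradient: |∂P/∂n| = 200 Pa / 594000 m = 3.37×10⁻⁴ Pa/m
Geostrophic balance (pressure-gradient force = Coriolis force):
V_g = (1/(fρ)) |∂P/∂n| = 3.37×10⁻⁴ / (4.26×10⁻⁵ × 0.649) = 12.2 m/s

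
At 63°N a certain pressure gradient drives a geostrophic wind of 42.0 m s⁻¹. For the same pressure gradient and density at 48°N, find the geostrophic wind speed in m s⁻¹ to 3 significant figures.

With the same pressure gradient and density, V_g ∝ 1/f ∝ 1/sin φ.
V₂ = V₁ · sin φ₁ / sin φ₂ = 42.0 × sin 63° / sin 48°
V₂ = 42.0 × 0.8910/0.7431 = 50.4 m s⁻¹

50.4 m s⁻¹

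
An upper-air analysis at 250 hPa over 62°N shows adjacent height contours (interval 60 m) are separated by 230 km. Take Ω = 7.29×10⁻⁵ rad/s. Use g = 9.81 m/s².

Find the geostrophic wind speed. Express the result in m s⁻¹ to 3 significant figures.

19.9 m s⁻¹

Coriolis parameter at 62°N:
f = 2Ω sin φ = 2 × 7.29×10⁻⁵ × sin 62° = 1.29×10⁻⁴ s⁻¹
Height gradient: |∂Z/∂n| = 60 m / 230000 m = 2.61×10⁻⁴
On a pressure surface, geostrophic balance gives V_g = (g/f)|∂Z/∂n|:
V_g = 9.81 × 2.61×10⁻⁴ / 1.29×10⁻⁴ = 19.9 m/s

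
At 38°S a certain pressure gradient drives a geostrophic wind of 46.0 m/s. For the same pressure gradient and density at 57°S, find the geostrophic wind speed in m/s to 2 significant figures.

With the same pressure gradient and density, V_g ∝ 1/f ∝ 1/sin φ.
V₂ = V₁ · sin φ₁ / sin φ₂ = 46.0 × sin 38° / sin 57°
V₂ = 46.0 × 0.6157/0.8387 = 34 m/s

34 m/s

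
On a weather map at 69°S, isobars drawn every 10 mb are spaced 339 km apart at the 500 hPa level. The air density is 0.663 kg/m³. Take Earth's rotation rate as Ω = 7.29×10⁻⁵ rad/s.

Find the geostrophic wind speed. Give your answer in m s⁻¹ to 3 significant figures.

Coriolis parameter at 69°S:
f = 2Ω sin φ = 2 × 7.29×10⁻⁵ × sin 69° = 1.36×10⁻⁴ s⁻¹
Pressure gradient: |∂P/∂n| = 1000 Pa / 339000 m = 2.95×10⁻³ Pa/m
Geostrophic balance (pressure-gradient force = Coriolis force):
V_g = (1/(fρ)) |∂P/∂n| = 2.95×10⁻³ / (1.36×10⁻⁴ × 0.663) = 32.7 m/s

32.7 m s⁻¹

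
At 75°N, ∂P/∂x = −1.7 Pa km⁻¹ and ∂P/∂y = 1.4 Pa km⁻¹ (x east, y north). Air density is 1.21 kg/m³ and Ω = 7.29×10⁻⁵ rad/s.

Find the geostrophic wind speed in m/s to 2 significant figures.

13 m/s

Coriolis parameter at 75°N:
f = 2Ω sin φ = 2 × 7.29×10⁻⁵ × sin 75° = 1.41×10⁻⁴ s⁻¹
Component geostrophic relations (x east, y north):
u_g = −(1/(fρ)) ∂P/∂y,  v_g = (1/(fρ)) ∂P/∂x
u_g = −(1.4×10⁻³)/(1.41×10⁻⁴ × 1.21) = −8.22 m/s;  v_g = (−1.7×10⁻³)/(1.41×10⁻⁴ × 1.21) = −9.98 m/s
|V_g| = √(u_g² + v_g²) = 12.9 m/s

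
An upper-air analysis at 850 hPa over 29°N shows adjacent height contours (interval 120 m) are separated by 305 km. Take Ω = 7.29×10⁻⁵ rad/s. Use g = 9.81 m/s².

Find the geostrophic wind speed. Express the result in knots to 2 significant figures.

110 knots

Coriolis parameter at 29°N:
f = 2Ω sin φ = 2 × 7.29×10⁻⁵ × sin 29° = 7.07×10⁻⁵ s⁻¹
Height gradient: |∂Z/∂n| = 120 m / 305000 m = 3.93×10⁻⁴
On a pressure surface, geostrophic balance gives V_g = (g/f)|∂Z/∂n|:
V_g = 9.81 × 3.93×10⁻⁴ / 7.07×10⁻⁵ = 54.6 m/s
Converting: 54.6 m/s × 1.944 = 110 knots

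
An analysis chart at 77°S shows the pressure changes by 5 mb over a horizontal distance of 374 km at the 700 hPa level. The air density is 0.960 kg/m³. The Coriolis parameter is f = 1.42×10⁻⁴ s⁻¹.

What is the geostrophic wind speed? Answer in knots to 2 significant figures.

19 knots

Pressure gradient: |∂P/∂n| = 500 Pa / 374000 m = 1.34×10⁻³ Pa/m
Geostrophic balance (pressure-gradient force = Coriolis force):
V_g = (1/(fρ)) |∂P/∂n| = 1.34×10⁻³ / (1.42×10⁻⁴ × 0.960) = 9.81 m/s
Converting: 9.81 m/s × 1.944 = 19 knots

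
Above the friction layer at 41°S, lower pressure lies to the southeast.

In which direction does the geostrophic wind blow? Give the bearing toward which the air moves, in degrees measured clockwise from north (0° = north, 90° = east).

The pressure-gradient force points toward the southeast (bearing 135°).
Geostrophic balance: in the Southern Hemisphere the Coriolis force deflects motion to the left, so the geostrophic wind blows 90° to the left of the pressure-gradient force (low pressure on the right).
Rotating 135° by 90° counterclockwise gives 045° — the wind blows toward the northeast.

045°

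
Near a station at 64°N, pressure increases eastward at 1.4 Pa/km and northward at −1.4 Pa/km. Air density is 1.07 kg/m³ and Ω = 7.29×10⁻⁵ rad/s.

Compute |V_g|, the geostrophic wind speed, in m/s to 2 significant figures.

Coriolis parameter at 64°N:
f = 2Ω sin φ = 2 × 7.29×10⁻⁵ × sin 64° = 1.31×10⁻⁴ s⁻¹
Component geostrophic relations (x east, y north):
u_g = −(1/(fρ)) ∂P/∂y,  v_g = (1/(fρ)) ∂P/∂x
u_g = −(−1.4×10⁻³)/(1.31×10⁻⁴ × 1.07) = 9.98 m/s;  v_g = (1.4×10⁻³)/(1.31×10⁻⁴ × 1.07) = 9.98 m/s
|V_g| = √(u_g² + v_g²) = 14.1 m/s

14 m/s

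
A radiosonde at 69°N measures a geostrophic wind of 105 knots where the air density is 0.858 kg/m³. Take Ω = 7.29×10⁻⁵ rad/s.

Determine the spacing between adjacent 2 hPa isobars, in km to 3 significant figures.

31.7 km

Coriolis parameter at 69°N:
f = 2Ω sin φ = 2 × 7.29×10⁻⁵ × sin 69° = 1.36×10⁻⁴ s⁻¹
Wind speed in SI: 105 knots = 54.0 m/s
Geostrophic balance rearranged: |∂P/∂n| = f ρ V_g
|∂P/∂n| = 1.36×10⁻⁴ × 0.858 × 54.0 = 6.31×10⁻³ Pa/m
Isobar spacing: Δn = ΔP/|∂P/∂n| = 200 Pa / 6.31×10⁻³ Pa/m = 31703 m ≈ 31.7 km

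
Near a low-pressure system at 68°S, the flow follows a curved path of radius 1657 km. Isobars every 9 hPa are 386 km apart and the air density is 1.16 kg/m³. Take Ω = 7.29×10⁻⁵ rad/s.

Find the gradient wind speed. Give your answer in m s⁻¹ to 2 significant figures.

Coriolis parameter at 68°S:
f = 2Ω sin φ = 2 × 7.29×10⁻⁵ × sin 68° = 1.35×10⁻⁴ s⁻¹
Pressure gradient: |∂P/∂n| = 900 Pa / 386000 m = 2.33×10⁻³ Pa/m
Geostrophic speed: V_g = |∂P/∂n|/(fρ) = 2.33×10⁻³/(1.35×10⁻⁴ × 1.16) = 14.9 m/s
Around a low, centrifugal force acts outward with Coriolis, so pressure-gradient force balances both:
(1/ρ)|∂P/∂n| = fV + V²/R  →  V² + fR·V − fR·V_g = 0
With fR = 1.35×10⁻⁴ × 1657×10³ m = 224 m/s:
V = [−fR + √((fR)² + 4 fR V_g)]/2 = [−224 + √(224² + 4×224×14.9)]/2 = 14 m/s
Subgeostrophic (V < V_g = 14.9 m/s), as expected around a low.

14 m s⁻¹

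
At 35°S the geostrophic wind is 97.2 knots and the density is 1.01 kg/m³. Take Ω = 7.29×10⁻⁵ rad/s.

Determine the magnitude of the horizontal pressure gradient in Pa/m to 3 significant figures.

4.22×10⁻³ Pa/m

Coriolis parameter at 35°S:
f = 2Ω sin φ = 2 × 7.29×10⁻⁵ × sin 35° = 8.36×10⁻⁵ s⁻¹
Wind speed in SI: 97.2 knots = 50.0 m/s
Geostrophic balance rearranged: |∂P/∂n| = f ρ V_g
|∂P/∂n| = 8.36×10⁻⁵ × 1.01 × 50.0 = 4.22×10⁻³ Pa/m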